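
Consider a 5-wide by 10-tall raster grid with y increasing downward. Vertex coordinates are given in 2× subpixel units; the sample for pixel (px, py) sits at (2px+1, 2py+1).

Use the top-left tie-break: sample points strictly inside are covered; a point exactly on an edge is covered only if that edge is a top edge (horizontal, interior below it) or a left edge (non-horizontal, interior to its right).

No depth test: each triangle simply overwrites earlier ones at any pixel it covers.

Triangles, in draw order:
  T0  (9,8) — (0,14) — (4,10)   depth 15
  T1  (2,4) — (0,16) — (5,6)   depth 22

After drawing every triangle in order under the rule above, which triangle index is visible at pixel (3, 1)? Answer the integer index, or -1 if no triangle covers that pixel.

T0:
  2·area = 12
  edge (9, 8)→(0, 14): d=(-9,6) right/bottom  bias=-1
  edge (0, 14)→(4, 10): d=(4,-4) top-left  bias=+0
  edge (4, 10)→(9, 8): d=(5,-2) top-left  bias=+0
    (4,2)@(9, 5): e=[27,0,-15] → .  [on edge]
    (3,3)@(7, 7): e=[21,0,-9] → .  [on edge]
    (2,4)@(5, 9): e=[15,0,-3] → .  [on edge]
    (3,4)@(7, 9): e=[3,8,1] → X
    (4,4)@(9, 9): e=[-9,16,5] → .
    (1,5)@(3, 11): e=[9,0,3] → X  [on edge]
    (2,5)@(5, 11): e=[-3,8,7] → .
    (3,5)@(7, 11): e=[-15,16,11] → .
    (0,6)@(1, 13): e=[3,0,9] → X  [on edge]
    (1,6)@(3, 13): e=[-9,8,13] → .
    (0,7)@(1, 15): e=[-15,8,19] → .
  covered (3 px):
    . . . . .
    . . . . .
    . . . . .
    . . . . .
    . . . X .
    . X . . .
    X . . . .
    . . . . .
    . . . . .
    . . . . .
T1:
  2·area = 40  (B↔C swapped to make it positive)
  edge (2, 4)→(5, 6): d=(3,2) right/bottom  bias=-1
  edge (5, 6)→(0, 16): d=(-5,10) right/bottom  bias=-1
  edge (0, 16)→(2, 4): d=(2,-12) top-left  bias=+0
    (1,2)@(3, 5): e=[1,25,14] → X
    (2,2)@(5, 5): e=[-3,5,38] → .
    (1,3)@(3, 7): e=[7,15,18] → X
    (2,3)@(5, 7): e=[3,-5,42] → .
    (1,4)@(3, 9): e=[13,5,22] → X
    (2,4)@(5, 9): e=[9,-15,46] → .
    (0,5)@(1, 11): e=[23,15,2] → X
    (1,5)@(3, 11): e=[19,-5,26] → .
    (0,6)@(1, 13): e=[29,5,6] → X
    (1,6)@(3, 13): e=[25,-15,30] → .
    (0,7)@(1, 15): e=[35,-5,10] → .
  covered (5 px):
    . . . . .
    . . . . .
    . X . . .
    . X . . .
    . X . . .
    X . . . .
    X . . . .
    . . . . .
    . . . . .
    . . . . .

Z-buffer (winner per pixel, '.' = empty):
  . . . . .
  . . . . .
  . 1 . . .
  . 1 . . .
  . 1 . 0 .
  1 0 . . .
  1 . . . .
  . . . . .
  . . . . .
  . . . . .

Answer: -1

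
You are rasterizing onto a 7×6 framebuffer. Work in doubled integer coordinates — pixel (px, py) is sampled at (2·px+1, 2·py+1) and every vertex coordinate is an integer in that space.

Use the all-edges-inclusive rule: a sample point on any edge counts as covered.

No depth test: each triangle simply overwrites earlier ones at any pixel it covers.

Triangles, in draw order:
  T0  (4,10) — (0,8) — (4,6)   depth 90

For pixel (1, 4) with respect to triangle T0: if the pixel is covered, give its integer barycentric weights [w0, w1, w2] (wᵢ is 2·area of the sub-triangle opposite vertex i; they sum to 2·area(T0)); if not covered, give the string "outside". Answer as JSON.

T0:
  2·area = 16
  edge (4, 10)→(0, 8): d=(-4,-2) inclusive
  edge (0, 8)→(4, 6): d=(4,-2) inclusive
  edge (4, 6)→(4, 10): d=(0,4) inclusive
    (1,3)@(3, 7): e=[10,2,4] → █
    (2,3)@(5, 7): e=[14,6,-4] → ·
    (1,4)@(3, 9): e=[2,10,4] → █
    (2,4)@(5, 9): e=[6,14,-4] → ·
    (1,5)@(3, 11): e=[-6,18,4] → ·
  covered (2 px):
    · · · · · · ·
    · · · · · · ·
    · · · · · · ·
    · █ · · · · ·
    · █ · · · · ·
    · · · · · · ·

Final: [10,4,2]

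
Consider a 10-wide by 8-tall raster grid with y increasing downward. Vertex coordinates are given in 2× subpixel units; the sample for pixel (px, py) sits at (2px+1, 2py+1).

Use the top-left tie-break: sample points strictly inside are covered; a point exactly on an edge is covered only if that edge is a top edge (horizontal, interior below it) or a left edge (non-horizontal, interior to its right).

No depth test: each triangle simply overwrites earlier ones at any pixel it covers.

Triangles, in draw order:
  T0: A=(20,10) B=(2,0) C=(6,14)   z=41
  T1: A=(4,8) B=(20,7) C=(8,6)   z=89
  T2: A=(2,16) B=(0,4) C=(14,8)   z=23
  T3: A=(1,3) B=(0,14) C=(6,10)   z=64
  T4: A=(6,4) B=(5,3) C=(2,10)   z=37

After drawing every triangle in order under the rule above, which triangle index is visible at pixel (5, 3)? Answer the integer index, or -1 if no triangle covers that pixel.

T0:
  2·area = 212  (B↔C swapped to make it positive)
  edge (20, 10)→(6, 14): d=(-14,4) right/bottom  bias=-1
  edge (6, 14)→(2, 0): d=(-4,-14) top-left  bias=+0
  edge (2, 0)→(20, 10): d=(18,10) right/bottom  bias=-1
    (1,0)@(3, 1): e=[194,10,8] → #
    (2,0)@(5, 1): e=[186,38,-12] → ·
    (1,1)@(3, 3): e=[166,2,44] → #
    (2,1)@(5, 3): e=[158,30,24] → #
    (3,1)@(7, 3): e=[150,58,4] → #
    (4,1)@(9, 3): e=[142,86,-16] → ·
    (1,2)@(3, 5): e=[138,-6,80] → ·
    (2,2)@(5, 5): e=[130,22,60] → #
    (4,2)@(9, 5): e=[114,78,20] → #
    (5,2)@(11, 5): e=[106,106,0] → ·  [on edge]
    (2,3)@(5, 7): e=[102,14,96] → #
    (5,3)@(11, 7): e=[78,98,36] → #
  covered (26 px):
    · # · · · · · · · ·
    · # # # · · · · · ·
    · · # # # · · · · ·
    · · # # # # # · · ·
    · · # # # # # # # ·
    · · · # # # # # · ·
    · · · # # · · · · ·
    · · · · · · · · · ·
T1:
  2·area = 28  (B↔C swapped to make it positive)
  edge (4, 8)→(8, 6): d=(4,-2) top-left  bias=+0
  edge (8, 6)→(20, 7): d=(12,1) right/bottom  bias=-1
  edge (20, 7)→(4, 8): d=(-16,1) right/bottom  bias=-1
    (3,3)@(7, 7): e=[2,13,13] → #
    (4,3)@(9, 7): e=[6,11,11] → #
    (5,3)@(11, 7): e=[10,9,9] → #
    (6,3)@(13, 7): e=[14,7,7] → #
    (7,3)@(15, 7): e=[18,5,5] → #
    (8,3)@(17, 7): e=[22,3,3] → #
    (9,3)@(19, 7): e=[26,1,1] → #
    (3,4)@(7, 9): e=[10,37,-19] → ·
    (4,4)@(9, 9): e=[14,35,-21] → ·
    (5,4)@(11, 9): e=[18,33,-23] → ·
    (6,4)@(13, 9): e=[22,31,-25] → ·
    (7,4)@(15, 9): e=[26,29,-27] → ·
  covered (7 px):
    · · · · · · · · · ·
    · · · · · · · · · ·
    · · · · · · · · · ·
    · · · # # # # # # #
    · · · · · · · · · ·
    · · · · · · · · · ·
    · · · · · · · · · ·
    · · · · · · · · · ·
T2:
  2·area = 160
  edge (2, 16)→(0, 4): d=(-2,-12) top-left  bias=+0
  edge (0, 4)→(14, 8): d=(14,4) right/bottom  bias=-1
  edge (14, 8)→(2, 16): d=(-12,8) right/bottom  bias=-1
    (0,2)@(1, 5): e=[10,10,140] → #
    (1,2)@(3, 5): e=[34,2,124] → #
    (2,2)@(5, 5): e=[58,-6,108] → ·
    (0,3)@(1, 7): e=[6,38,116] → #
    (2,3)@(5, 7): e=[54,22,84] → #
    (3,3)@(7, 7): e=[78,14,68] → #
    (4,3)@(9, 7): e=[102,6,52] → #
    (5,3)@(11, 7): e=[126,-2,36] → ·
    (0,4)@(1, 9): e=[2,66,92] → #
    (5,4)@(11, 9): e=[122,26,12] → #
    (6,4)@(13, 9): e=[146,18,-4] → ·
    (0,5)@(1, 11): e=[-2,94,68] → ·
  covered (20 px):
    · · · · · · · · · ·
    · · · · · · · · · ·
    # # · · · · · · · ·
    # # # # # · · · · ·
    # # # # # # · · · ·
    · # # # # · · · · ·
    · # # · · · · · · ·
    · # · · · · · · · ·
T3:
  2·area = 62  (B↔C swapped to make it positive)
  edge (1, 3)→(6, 10): d=(5,7) right/bottom  bias=-1
  edge (6, 10)→(0, 14): d=(-6,4) right/bottom  bias=-1
  edge (0, 14)→(1, 3): d=(1,-11) top-left  bias=+0
    (0,1)@(1, 3): e=[0,62,0] → ·  [on edge]
    (0,2)@(1, 5): e=[10,50,2] → #
    (1,2)@(3, 5): e=[-4,42,24] → ·
    (0,3)@(1, 7): e=[20,38,4] → #
    (1,3)@(3, 7): e=[6,30,26] → #
    (2,3)@(5, 7): e=[-8,22,48] → ·
    (0,4)@(1, 9): e=[30,26,6] → #
    (2,4)@(5, 9): e=[2,10,50] → #
    (3,4)@(7, 9): e=[-12,2,72] → ·
    (0,5)@(1, 11): e=[40,14,8] → #
    (2,5)@(5, 11): e=[12,-2,52] → ·
    (0,6)@(1, 13): e=[50,2,10] → #
  covered (9 px):
    · · · · · · · · · ·
    · · · · · · · · · ·
    # · · · · · · · · ·
    # # · · · · · · · ·
    # # # · · · · · · ·
    # # · · · · · · · ·
    # · · · · · · · · ·
    · · · · · · · · · ·
T4:
  2·area = 10  (B↔C swapped to make it positive)
  edge (6, 4)→(2, 10): d=(-4,6) right/bottom  bias=-1
  edge (2, 10)→(5, 3): d=(3,-7) top-left  bias=+0
  edge (5, 3)→(6, 4): d=(1,1) right/bottom  bias=-1
    (1,0)@(3, 1): e=[30,-20,0] → ·  [on edge]
    (2,1)@(5, 3): e=[10,0,0] → ·  [on edge]
    (2,2)@(5, 5): e=[2,6,2] → #
    (3,2)@(7, 5): e=[-10,20,0] → ·  [on edge]
    (2,3)@(5, 7): e=[-6,12,4] → ·
    (4,3)@(9, 7): e=[-30,40,0] → ·  [on edge]
    (5,4)@(11, 9): e=[-50,60,0] → ·  [on edge]
    (6,5)@(13, 11): e=[-70,80,0] → ·  [on edge]
    (7,6)@(15, 13): e=[-90,100,0] → ·  [on edge]
    (8,7)@(17, 15): e=[-110,120,0] → ·  [on edge]
  covered (1 px):
    · · · · · · · · · ·
    · · · · · · · · · ·
    · · # · · · · · · ·
    · · · · · · · · · ·
    · · · · · · · · · ·
    · · · · · · · · · ·
    · · · · · · · · · ·
    · · · · · · · · · ·

Z-buffer (winner per pixel, '.' = empty):
  . 0 . . . . . . . .
  . 0 0 0 . . . . . .
  3 2 4 0 0 . . . . .
  3 3 2 2 2 1 1 1 1 1
  3 3 3 2 2 2 0 0 0 .
  3 3 2 2 2 0 0 0 . .
  3 2 2 0 0 . . . . .
  . 2 . . . . . . . .

Answer: 1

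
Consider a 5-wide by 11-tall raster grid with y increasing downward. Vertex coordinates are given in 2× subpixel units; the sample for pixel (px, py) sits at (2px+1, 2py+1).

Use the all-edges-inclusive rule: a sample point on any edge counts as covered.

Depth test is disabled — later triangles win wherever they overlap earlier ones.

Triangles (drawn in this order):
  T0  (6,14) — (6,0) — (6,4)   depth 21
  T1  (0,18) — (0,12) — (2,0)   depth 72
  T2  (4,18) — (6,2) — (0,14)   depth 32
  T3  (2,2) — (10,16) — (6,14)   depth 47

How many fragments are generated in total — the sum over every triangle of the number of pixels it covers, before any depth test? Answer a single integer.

T0:
  degenerate (2·area = 0) — covers nothing
T1:
  2·area = 12
  edge (0, 18)→(0, 12): d=(0,-6) inclusive
  edge (0, 12)→(2, 0): d=(2,-12) inclusive
  edge (2, 0)→(0, 18): d=(-2,18) inclusive
    (0,3)@(1, 7): e=[6,2,4] → X
    (1,3)@(3, 7): e=[18,26,-32] → .
    (0,4)@(1, 9): e=[6,6,0] → X  [on edge]
    (1,4)@(3, 9): e=[18,30,-36] → .
    (0,5)@(1, 11): e=[6,10,-4] → .
  covered (2 px):
    . . . . .
    . . . . .
    . . . . .
    X . . . .
    X . . . .
    . . . . .
    . . . . .
    . . . . .
    . . . . .
    . . . . .
    . . . . .
T2:
  2·area = 72  (B↔C swapped to make it positive)
  edge (4, 18)→(0, 14): d=(-4,-4) inclusive
  edge (0, 14)→(6, 2): d=(6,-12) inclusive
  edge (6, 2)→(4, 18): d=(-2,16) inclusive
    (2,2)@(5, 5): e=[56,6,10] → X
    (3,2)@(7, 5): e=[64,30,-22] → .
    (2,3)@(5, 7): e=[48,18,6] → X
    (3,3)@(7, 7): e=[56,42,-26] → .
    (1,4)@(3, 9): e=[32,6,34] → X
    (3,4)@(7, 9): e=[48,54,-30] → .
    (1,5)@(3, 11): e=[24,18,30] → X
    (2,5)@(5, 11): e=[32,42,-2] → .
    (0,6)@(1, 13): e=[8,6,58] → X
    (2,6)@(5, 13): e=[24,54,-6] → .
    (0,7)@(1, 15): e=[0,18,54] → X  [on edge]
    (2,7)@(5, 15): e=[16,66,-10] → .
    (1,8)@(3, 17): e=[0,54,18] → X  [on edge]
    (2,9)@(5, 19): e=[0,90,-18] → .  [on edge]
    (3,10)@(7, 21): e=[0,126,-54] → .  [on edge]
  covered (10 px):
    . . . . .
    . . . . .
    . . X . .
    . . X . .
    . X X . .
    . X . . .
    X X . . .
    X X . . .
    . X . . .
    . . . . .
    . . . . .
T3:
  2·area = 40
  edge (2, 2)→(10, 16): d=(8,14) inclusive
  edge (10, 16)→(6, 14): d=(-4,-2) inclusive
  edge (6, 14)→(2, 2): d=(-4,-12) inclusive
    (1,2)@(3, 5): e=[10,30,0] → X  [on edge]
    (2,2)@(5, 5): e=[-18,34,24] → .
    (1,3)@(3, 7): e=[26,22,-8] → .
    (2,4)@(5, 9): e=[14,18,8] → X
    (3,4)@(7, 9): e=[-14,22,32] → .
    (2,5)@(5, 11): e=[30,10,0] → X  [on edge]
    (3,5)@(7, 11): e=[2,14,24] → X
    (4,5)@(9, 11): e=[-26,18,48] → .
    (2,6)@(5, 13): e=[46,2,-8] → .
    (3,6)@(7, 13): e=[18,6,16] → X
    (4,6)@(9, 13): e=[-10,10,40] → .
    (3,7)@(7, 15): e=[34,-2,8] → .
    (3,8)@(7, 17): e=[50,-10,0] → .  [on edge]
  covered (6 px):
    . . . . .
    . . . . .
    . X . . .
    . . . . .
    . . X . .
    . . X X .
    . . . X .
    . . . . X
    . . . . .
    . . . . .
    . . . . .

Answer: 18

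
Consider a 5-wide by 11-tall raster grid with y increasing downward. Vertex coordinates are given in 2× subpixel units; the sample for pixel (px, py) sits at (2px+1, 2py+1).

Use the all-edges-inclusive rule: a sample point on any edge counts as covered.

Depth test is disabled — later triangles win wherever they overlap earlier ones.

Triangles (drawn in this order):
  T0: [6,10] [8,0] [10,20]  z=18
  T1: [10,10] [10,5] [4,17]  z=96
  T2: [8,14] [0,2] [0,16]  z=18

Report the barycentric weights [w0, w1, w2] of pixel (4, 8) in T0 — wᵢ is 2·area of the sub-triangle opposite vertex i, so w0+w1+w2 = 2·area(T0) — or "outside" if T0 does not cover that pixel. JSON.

T0:
  2·area = 60
  edge (6, 10)→(8, 0): d=(2,-10) inclusive
  edge (8, 0)→(10, 20): d=(2,20) inclusive
  edge (10, 20)→(6, 10): d=(-4,-10) inclusive
    (3,2)@(7, 5): e=[0,30,30] → #  [on edge]
    (4,2)@(9, 5): e=[20,-10,50] → ·
    (3,3)@(7, 7): e=[4,34,22] → #
    (4,3)@(9, 7): e=[24,-6,42] → ·
    (3,4)@(7, 9): e=[8,38,14] → #
    (4,4)@(9, 9): e=[28,-2,34] → ·
    (3,5)@(7, 11): e=[12,42,6] → #
    (4,5)@(9, 11): e=[32,2,26] → #
    (3,6)@(7, 13): e=[16,46,-2] → ·
    (4,6)@(9, 13): e=[36,6,18] → #
    (2,7)@(5, 15): e=[0,90,-30] → ·  [on edge]
    (4,7)@(9, 15): e=[40,10,10] → #
  covered (8 px):
    · · · · ·
    · · · · ·
    · · · # ·
    · · · # ·
    · · · # ·
    · · · # #
    · · · · #
    · · · · #
    · · · · #
    · · · · ·
    · · · · ·
T1:
  2·area = 30  (B↔C swapped to make it positive)
  edge (10, 10)→(4, 17): d=(-6,7) inclusive
  edge (4, 17)→(10, 5): d=(6,-12) inclusive
  edge (10, 5)→(10, 10): d=(0,5) inclusive
    (4,3)@(9, 7): e=[25,0,5] → #  [on edge]
    (4,4)@(9, 9): e=[13,12,5] → #
    (3,5)@(7, 11): e=[15,0,15] → #  [on edge]
    (3,6)@(7, 13): e=[3,12,15] → #
    (4,6)@(9, 13): e=[-11,36,5] → ·
    (2,7)@(5, 15): e=[5,0,25] → #  [on edge]
    (3,7)@(7, 15): e=[-9,24,15] → ·
    (2,8)@(5, 17): e=[-7,12,25] → ·
    (1,9)@(3, 19): e=[-5,0,35] → ·  [on edge]
  covered (6 px):
    · · · · ·
    · · · · ·
    · · · · ·
    · · · · #
    · · · · #
    · · · # #
    · · · # ·
    · · # · ·
    · · · · ·
    · · · · ·
    · · · · ·
T2:
  2·area = 112  (B↔C swapped to make it positive)
  edge (8, 14)→(0, 16): d=(-8,2) inclusive
  edge (0, 16)→(0, 2): d=(0,-14) inclusive
  edge (0, 2)→(8, 14): d=(8,12) inclusive
    (0,2)@(1, 5): e=[86,14,12] → #
    (1,2)@(3, 5): e=[82,42,-12] → ·
    (0,3)@(1, 7): e=[70,14,28] → #
    (1,3)@(3, 7): e=[66,42,4] → #
    (2,3)@(5, 7): e=[62,70,-20] → ·
    (0,4)@(1, 9): e=[54,14,44] → #
    (2,4)@(5, 9): e=[46,70,-4] → ·
    (0,5)@(1, 11): e=[38,14,60] → #
    (2,5)@(5, 11): e=[30,70,12] → #
    (3,5)@(7, 11): e=[26,98,-12] → ·
    (0,6)@(1, 13): e=[22,14,76] → #
    (3,6)@(7, 13): e=[10,98,4] → #
  covered (14 px):
    · · · · ·
    · · · · ·
    # · · · ·
    # # · · ·
    # # · · ·
    # # # · ·
    # # # # ·
    # # · · ·
    · · · · ·
    · · · · ·
    · · · · ·

Answer: [14,2,44]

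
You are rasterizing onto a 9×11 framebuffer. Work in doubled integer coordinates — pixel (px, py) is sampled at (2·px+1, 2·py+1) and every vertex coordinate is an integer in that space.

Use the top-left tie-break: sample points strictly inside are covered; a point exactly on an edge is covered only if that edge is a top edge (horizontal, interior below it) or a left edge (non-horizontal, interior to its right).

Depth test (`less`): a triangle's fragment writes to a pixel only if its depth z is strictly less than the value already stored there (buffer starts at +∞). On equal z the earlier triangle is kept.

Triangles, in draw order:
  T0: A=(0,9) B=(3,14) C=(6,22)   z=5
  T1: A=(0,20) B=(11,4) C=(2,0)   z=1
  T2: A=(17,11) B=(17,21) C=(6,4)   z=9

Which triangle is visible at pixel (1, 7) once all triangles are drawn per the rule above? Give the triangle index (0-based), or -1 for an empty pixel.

T0:
  2·area = 9
  edge (0, 9)→(3, 14): d=(3,5) right/bottom  bias=-1
  edge (3, 14)→(6, 22): d=(3,8) right/bottom  bias=-1
  edge (6, 22)→(0, 9): d=(-6,-13) top-left  bias=+0
    (0,5)@(1, 11): e=[1,7,1] → #
    (1,5)@(3, 11): e=[-9,-9,27] → ·
    (0,6)@(1, 13): e=[7,13,-11] → ·
    (1,7)@(3, 15): e=[3,3,3] → #
    (2,7)@(5, 15): e=[-7,-13,29] → ·
    (1,8)@(3, 17): e=[9,9,-9] → ·
  covered (2 px):
    · · · · · · · · ·
    · · · · · · · · ·
    · · · · · · · · ·
    · · · · · · · · ·
    · · · · · · · · ·
    # · · · · · · · ·
    · · · · · · · · ·
    · # · · · · · · ·
    · · · · · · · · ·
    · · · · · · · · ·
    · · · · · · · · ·
T1:
  2·area = 188  (B↔C swapped to make it positive)
  edge (0, 20)→(2, 0): d=(2,-20) top-left  bias=+0
  edge (2, 0)→(11, 4): d=(9,4) right/bottom  bias=-1
  edge (11, 4)→(0, 20): d=(-11,16) right/bottom  bias=-1
    (1,0)@(3, 1): e=[22,5,161] → #
    (2,0)@(5, 1): e=[62,-3,129] → ·
    (1,1)@(3, 3): e=[26,23,139] → #
    (2,1)@(5, 3): e=[66,15,107] → #
    (3,1)@(7, 3): e=[106,7,75] → #
    (4,1)@(9, 3): e=[146,-1,43] → ·
    (1,2)@(3, 5): e=[30,41,117] → #
    (4,2)@(9, 5): e=[150,17,21] → #
    (5,2)@(11, 5): e=[190,9,-11] → ·
    (1,3)@(3, 7): e=[34,59,95] → #
    (4,3)@(9, 7): e=[154,35,-1] → ·
    (1,4)@(3, 9): e=[38,77,73] → #
  covered (22 px):
    · # · · · · · · ·
    · # # # · · · · ·
    · # # # # · · · ·
    · # # # · · · · ·
    · # # # · · · · ·
    # # # · · · · · ·
    # # · · · · · · ·
    # # · · · · · · ·
    # · · · · · · · ·
    · · · · · · · · ·
    · · · · · · · · ·
T2:
  2·area = 110
  edge (17, 11)→(17, 21): d=(0,10) right/bottom  bias=-1
  edge (17, 21)→(6, 4): d=(-11,-17) top-left  bias=+0
  edge (6, 4)→(17, 11): d=(11,7) right/bottom  bias=-1
    (8,0)@(17, 1): e=[0,220,-110] → ·  [on edge]
    (8,1)@(17, 3): e=[0,198,-88] → ·  [on edge]
    (3,2)@(7, 5): e=[100,6,4] → #
    (4,2)@(9, 5): e=[80,40,-10] → ·
    (8,2)@(17, 5): e=[0,176,-66] → ·  [on edge]
    (3,3)@(7, 7): e=[100,-16,26] → ·
    (4,3)@(9, 7): e=[80,18,12] → #
    (5,3)@(11, 7): e=[60,52,-2] → ·
    (8,3)@(17, 7): e=[0,154,-44] → ·  [on edge]
    (4,4)@(9, 9): e=[80,-4,34] → ·
    (5,4)@(11, 9): e=[60,30,20] → #
    (6,4)@(13, 9): e=[40,64,6] → #
    (8,4)@(17, 9): e=[0,132,-22] → ·  [on edge]
    (8,5)@(17, 11): e=[0,110,0] → ·  [on edge]
    (8,6)@(17, 13): e=[0,88,22] → ·  [on edge]
    (8,7)@(17, 15): e=[0,66,44] → ·  [on edge]
    (8,8)@(17, 17): e=[0,44,66] → ·  [on edge]
    (8,9)@(17, 19): e=[0,22,88] → ·  [on edge]
    (8,10)@(17, 21): e=[0,0,110] → ·  [on edge]
  covered (11 px):
    · · · · · · · · ·
    · · · · · · · · ·
    · · · # · · · · ·
    · · · · # · · · ·
    · · · · · # # · ·
    · · · · · # # # ·
    · · · · · · # # ·
    · · · · · · · # ·
    · · · · · · · # ·
    · · · · · · · · ·
    · · · · · · · · ·

Z-buffer (winner per pixel, '.' = empty):
  . 1 . . . . . . .
  . 1 1 1 . . . . .
  . 1 1 1 1 . . . .
  . 1 1 1 2 . . . .
  . 1 1 1 . 2 2 . .
  1 1 1 . . 2 2 2 .
  1 1 . . . . 2 2 .
  1 1 . . . . . 2 .
  1 . . . . . . 2 .
  . . . . . . . . .
  . . . . . . . . .

Final: 1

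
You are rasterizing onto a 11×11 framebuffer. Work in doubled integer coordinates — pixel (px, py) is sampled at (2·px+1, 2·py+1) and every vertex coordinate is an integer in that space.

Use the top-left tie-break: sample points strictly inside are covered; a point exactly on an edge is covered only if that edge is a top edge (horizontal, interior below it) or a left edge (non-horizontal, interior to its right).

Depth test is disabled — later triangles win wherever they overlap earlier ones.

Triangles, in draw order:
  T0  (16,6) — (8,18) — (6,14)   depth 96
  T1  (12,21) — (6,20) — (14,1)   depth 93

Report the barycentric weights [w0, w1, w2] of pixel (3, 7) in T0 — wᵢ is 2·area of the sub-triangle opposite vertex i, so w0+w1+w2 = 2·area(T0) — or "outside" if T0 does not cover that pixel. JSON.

T0:
  2·area = 56
  edge (16, 6)→(8, 18): d=(-8,12) right/bottom  bias=-1
  edge (8, 18)→(6, 14): d=(-2,-4) top-left  bias=+0
  edge (6, 14)→(16, 6): d=(10,-8) top-left  bias=+0
    (7,3)@(15, 7): e=[4,50,2] → █
    (8,3)@(17, 7): e=[-20,58,18] → ·
    (6,4)@(13, 9): e=[12,38,6] → █
    (7,4)@(15, 9): e=[-12,46,22] → ·
    (5,5)@(11, 11): e=[20,26,10] → █
    (6,5)@(13, 11): e=[-4,34,26] → ·
    (4,6)@(9, 13): e=[28,14,14] → █
    (6,6)@(13, 13): e=[-20,30,46] → ·
    (3,7)@(7, 15): e=[36,2,18] → █
    (5,7)@(11, 15): e=[-12,18,50] → ·
    (3,8)@(7, 17): e=[20,-2,38] → ·
    (4,8)@(9, 17): e=[-4,6,54] → ·
  covered (7 px):
    · · · · · · · · · · ·
    · · · · · · · · · · ·
    · · · · · · · · · · ·
    · · · · · · · █ · · ·
    · · · · · · █ · · · ·
    · · · · · █ · · · · ·
    · · · · █ █ · · · · ·
    · · · █ █ · · · · · ·
    · · · · · · · · · · ·
    · · · · · · · · · · ·
    · · · · · · · · · · ·
T1:
  2·area = 122
  edge (12, 21)→(6, 20): d=(-6,-1) top-left  bias=+0
  edge (6, 20)→(14, 1): d=(8,-19) top-left  bias=+0
  edge (14, 1)→(12, 21): d=(-2,20) right/bottom  bias=-1
    (6,2)@(13, 5): e=[97,13,12] → █
    (7,2)@(15, 5): e=[99,51,-28] → ·
    (6,3)@(13, 7): e=[85,29,8] → █
    (7,3)@(15, 7): e=[87,67,-32] → ·
    (5,4)@(11, 9): e=[71,7,44] → █
    (7,4)@(15, 9): e=[75,83,-36] → ·
    (5,5)@(11, 11): e=[59,23,40] → █
    (6,5)@(13, 11): e=[61,61,0] → ·  [on edge]
    (4,6)@(9, 13): e=[45,1,76] → █
    (6,6)@(13, 13): e=[49,77,-4] → ·
    (4,7)@(9, 15): e=[33,17,72] → █
    (6,7)@(13, 15): e=[37,93,-8] → ·
  covered (14 px):
    · · · · · · · · · · ·
    · · · · · · · · · · ·
    · · · · · · █ · · · ·
    · · · · · · █ · · · ·
    · · · · · █ █ · · · ·
    · · · · · █ · · · · ·
    · · · · █ █ · · · · ·
    · · · · █ █ · · · · ·
    · · · · █ █ · · · · ·
    · · · █ █ █ · · · · ·
    · · · · · · · · · · ·

Result: [2,18,36]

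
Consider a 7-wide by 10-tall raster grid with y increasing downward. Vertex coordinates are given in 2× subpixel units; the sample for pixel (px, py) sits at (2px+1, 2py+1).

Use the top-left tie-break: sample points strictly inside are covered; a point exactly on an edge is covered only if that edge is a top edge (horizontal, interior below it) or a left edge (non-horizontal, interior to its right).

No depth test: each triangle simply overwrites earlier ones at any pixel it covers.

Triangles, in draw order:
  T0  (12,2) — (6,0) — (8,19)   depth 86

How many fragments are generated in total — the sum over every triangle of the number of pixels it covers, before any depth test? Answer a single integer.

T0:
  2·area = 110  (B↔C swapped to make it positive)
  edge (12, 2)→(8, 19): d=(-4,17) right/bottom  bias=-1
  edge (8, 19)→(6, 0): d=(-2,-19) top-left  bias=+0
  edge (6, 0)→(12, 2): d=(6,2) right/bottom  bias=-1
    (3,0)@(7, 1): e=[89,17,4] → X
    (4,0)@(9, 1): e=[55,55,0] → .  [on edge]
    (3,1)@(7, 3): e=[81,13,16] → X
    (4,1)@(9, 3): e=[47,51,12] → X
    (5,1)@(11, 3): e=[13,89,8] → X
    (6,1)@(13, 3): e=[-21,127,4] → .
    (3,2)@(7, 5): e=[73,9,28] → X
    (6,2)@(13, 5): e=[-29,123,16] → .
    (3,3)@(7, 7): e=[65,5,40] → X
    (5,3)@(11, 7): e=[-3,81,32] → .
    (3,4)@(7, 9): e=[57,1,52] → X
    (5,4)@(11, 9): e=[-11,77,44] → .
  covered (13 px):
    . . . X . . .
    . . . X X X .
    . . . X X X .
    . . . X X . .
    . . . X X . .
    . . . . X . .
    . . . . X . .
    . . . . . . .
    . . . . . . .
    . . . . . . .

Answer: 13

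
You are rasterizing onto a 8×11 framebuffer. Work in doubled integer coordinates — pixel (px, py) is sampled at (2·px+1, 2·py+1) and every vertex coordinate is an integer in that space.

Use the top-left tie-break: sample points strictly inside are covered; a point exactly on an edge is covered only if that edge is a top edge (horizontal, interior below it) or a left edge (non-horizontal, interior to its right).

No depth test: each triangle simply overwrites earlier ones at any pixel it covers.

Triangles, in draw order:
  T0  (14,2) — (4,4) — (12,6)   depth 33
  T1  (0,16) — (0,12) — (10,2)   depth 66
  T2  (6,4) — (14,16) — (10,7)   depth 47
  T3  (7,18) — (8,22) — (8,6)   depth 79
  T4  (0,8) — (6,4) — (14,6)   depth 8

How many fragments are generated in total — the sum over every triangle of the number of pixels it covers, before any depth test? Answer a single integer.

T0:
  2·area = 36  (B↔C swapped to make it positive)
  edge (14, 2)→(12, 6): d=(-2,4) right/bottom  bias=-1
  edge (12, 6)→(4, 4): d=(-8,-2) top-left  bias=+0
  edge (4, 4)→(14, 2): d=(10,-2) top-left  bias=+0
    (4,1)@(9, 3): e=[18,18,0] → #  [on edge]
    (5,1)@(11, 3): e=[10,22,4] → #
    (6,1)@(13, 3): e=[2,26,8] → #
    (7,1)@(15, 3): e=[-6,30,12] → ·
    (4,2)@(9, 5): e=[14,2,20] → #
    (6,2)@(13, 5): e=[-2,10,28] → ·
    (4,3)@(9, 7): e=[10,-14,40] → ·
    (5,3)@(11, 7): e=[2,-10,44] → ·
  covered (5 px):
    · · · · · · · ·
    · · · · # # # ·
    · · · · # # · ·
    · · · · · · · ·
    · · · · · · · ·
    · · · · · · · ·
    · · · · · · · ·
    · · · · · · · ·
    · · · · · · · ·
    · · · · · · · ·
    · · · · · · · ·
T1:
  2·area = 40
  edge (0, 16)→(0, 12): d=(0,-4) top-left  bias=+0
  edge (0, 12)→(10, 2): d=(10,-10) top-left  bias=+0
  edge (10, 2)→(0, 16): d=(-10,14) right/bottom  bias=-1
    (5,0)@(11, 1): e=[44,0,-4] → ·  [on edge]
    (4,1)@(9, 3): e=[36,0,4] → #  [on edge]
    (5,1)@(11, 3): e=[44,20,-24] → ·
    (3,2)@(7, 5): e=[28,0,12] → #  [on edge]
    (4,2)@(9, 5): e=[36,20,-16] → ·
    (2,3)@(5, 7): e=[20,0,20] → #  [on edge]
    (3,3)@(7, 7): e=[28,20,-8] → ·
    (1,4)@(3, 9): e=[12,0,28] → #  [on edge]
    (2,4)@(5, 9): e=[20,20,0] → ·  [on edge]
    (0,5)@(1, 11): e=[4,0,36] → #  [on edge]
    (2,5)@(5, 11): e=[20,40,-20] → ·
    (0,6)@(1, 13): e=[4,20,16] → #
  covered (7 px):
    · · · · · · · ·
    · · · · # · · ·
    · · · # · · · ·
    · · # · · · · ·
    · # · · · · · ·
    # # · · · · · ·
    # · · · · · · ·
    · · · · · · · ·
    · · · · · · · ·
    · · · · · · · ·
    · · · · · · · ·
T2:
  2·area = 24  (B↔C swapped to make it positive)
  edge (6, 4)→(10, 7): d=(4,3) right/bottom  bias=-1
  edge (10, 7)→(14, 16): d=(4,9) right/bottom  bias=-1
  edge (14, 16)→(6, 4): d=(-8,-12) top-left  bias=+0
    (3,2)@(7, 5): e=[1,19,4] → #
    (4,2)@(9, 5): e=[-5,1,28] → ·
    (3,3)@(7, 7): e=[9,27,-12] → ·
    (4,3)@(9, 7): e=[3,9,12] → #
    (5,3)@(11, 7): e=[-3,-9,36] → ·
    (4,4)@(9, 9): e=[11,17,-4] → ·
    (5,5)@(11, 11): e=[13,7,4] → #
    (6,5)@(13, 11): e=[7,-11,28] → ·
    (5,6)@(11, 13): e=[21,15,-12] → ·
  covered (3 px):
    · · · · · · · ·
    · · · · · · · ·
    · · · # · · · ·
    · · · · # · · ·
    · · · · · · · ·
    · · · · · # · ·
    · · · · · · · ·
    · · · · · · · ·
    · · · · · · · ·
    · · · · · · · ·
    · · · · · · · ·
T3:
  2·area = 16  (B↔C swapped to make it positive)
  edge (7, 18)→(8, 6): d=(1,-12) top-left  bias=+0
  edge (8, 6)→(8, 22): d=(0,16) right/bottom  bias=-1
  edge (8, 22)→(7, 18): d=(-1,-4) top-left  bias=+0
  covered (0 px):
    · · · · · · · ·
    · · · · · · · ·
    · · · · · · · ·
    · · · · · · · ·
    · · · · · · · ·
    · · · · · · · ·
    · · · · · · · ·
    · · · · · · · ·
    · · · · · · · ·
    · · · · · · · ·
    · · · · · · · ·
T4:
  2·area = 44
  edge (0, 8)→(6, 4): d=(6,-4) top-left  bias=+0
  edge (6, 4)→(14, 6): d=(8,2) right/bottom  bias=-1
  edge (14, 6)→(0, 8): d=(-14,2) right/bottom  bias=-1
    (2,2)@(5, 5): e=[2,10,32] → #
    (3,2)@(7, 5): e=[10,6,28] → #
    (4,2)@(9, 5): e=[18,2,24] → #
    (5,2)@(11, 5): e=[26,-2,20] → ·
    (1,3)@(3, 7): e=[6,30,8] → #
    (3,3)@(7, 7): e=[22,22,0] → ·  [on edge]
    (4,3)@(9, 7): e=[30,18,-4] → ·
    (1,4)@(3, 9): e=[18,46,-20] → ·
    (2,4)@(5, 9): e=[26,42,-24] → ·
  covered (5 px):
    · · · · · · · ·
    · · · · · · · ·
    · · # # # · · ·
    · # # · · · · ·
    · · · · · · · ·
    · · · · · · · ·
    · · · · · · · ·
    · · · · · · · ·
    · · · · · · · ·
    · · · · · · · ·
    · · · · · · · ·

Answer: 20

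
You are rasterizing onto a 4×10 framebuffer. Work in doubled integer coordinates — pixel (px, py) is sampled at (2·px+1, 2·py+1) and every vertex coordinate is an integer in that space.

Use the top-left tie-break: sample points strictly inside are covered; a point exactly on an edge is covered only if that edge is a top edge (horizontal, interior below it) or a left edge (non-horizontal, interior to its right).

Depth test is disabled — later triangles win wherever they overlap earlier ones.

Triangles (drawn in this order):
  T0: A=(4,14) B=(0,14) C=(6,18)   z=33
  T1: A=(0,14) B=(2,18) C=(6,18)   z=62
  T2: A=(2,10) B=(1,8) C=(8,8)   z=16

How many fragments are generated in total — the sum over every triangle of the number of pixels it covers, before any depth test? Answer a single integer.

T0:
  2·area = 16  (B↔C swapped to make it positive)
  edge (4, 14)→(6, 18): d=(2,4) right/bottom  bias=-1
  edge (6, 18)→(0, 14): d=(-6,-4) top-left  bias=+0
  edge (0, 14)→(4, 14): d=(4,0) top-left  bias=+0
    (1,7)@(3, 15): e=[6,6,4] → #
    (2,7)@(5, 15): e=[-2,14,4] → ·
    (1,8)@(3, 17): e=[10,-6,12] → ·
    (2,8)@(5, 17): e=[2,2,12] → #
    (3,8)@(7, 17): e=[-6,10,12] → ·
    (2,9)@(5, 19): e=[6,-10,20] → ·
  covered (2 px):
    · · · ·
    · · · ·
    · · · ·
    · · · ·
    · · · ·
    · · · ·
    · · · ·
    · # · ·
    · · # ·
    · · · ·
T1:
  2·area = 16  (B↔C swapped to make it positive)
  edge (0, 14)→(6, 18): d=(6,4) right/bottom  bias=-1
  edge (6, 18)→(2, 18): d=(-4,0) right/bottom  bias=-1
  edge (2, 18)→(0, 14): d=(-2,-4) top-left  bias=+0
    (0,7)@(1, 15): e=[2,12,2] → #
    (1,7)@(3, 15): e=[-6,12,10] → ·
    (0,8)@(1, 17): e=[14,4,-2] → ·
    (1,8)@(3, 17): e=[6,4,6] → #
    (2,8)@(5, 17): e=[-2,4,14] → ·
    (1,9)@(3, 19): e=[18,-4,2] → ·
  covered (2 px):
    · · · ·
    · · · ·
    · · · ·
    · · · ·
    · · · ·
    · · · ·
    · · · ·
    # · · ·
    · # · ·
    · · · ·
T2:
  2·area = 14
  edge (2, 10)→(1, 8): d=(-1,-2) top-left  bias=+0
  edge (1, 8)→(8, 8): d=(7,0) top-left  bias=+0
  edge (8, 8)→(2, 10): d=(-6,2) right/bottom  bias=-1
    (1,4)@(3, 9): e=[3,7,4] → #
    (2,4)@(5, 9): e=[7,7,0] → ·  [on edge]
    (1,5)@(3, 11): e=[1,21,-8] → ·
  covered (1 px):
    · · · ·
    · · · ·
    · · · ·
    · · · ·
    · # · ·
    · · · ·
    · · · ·
    · · · ·
    · · · ·
    · · · ·

Final: 5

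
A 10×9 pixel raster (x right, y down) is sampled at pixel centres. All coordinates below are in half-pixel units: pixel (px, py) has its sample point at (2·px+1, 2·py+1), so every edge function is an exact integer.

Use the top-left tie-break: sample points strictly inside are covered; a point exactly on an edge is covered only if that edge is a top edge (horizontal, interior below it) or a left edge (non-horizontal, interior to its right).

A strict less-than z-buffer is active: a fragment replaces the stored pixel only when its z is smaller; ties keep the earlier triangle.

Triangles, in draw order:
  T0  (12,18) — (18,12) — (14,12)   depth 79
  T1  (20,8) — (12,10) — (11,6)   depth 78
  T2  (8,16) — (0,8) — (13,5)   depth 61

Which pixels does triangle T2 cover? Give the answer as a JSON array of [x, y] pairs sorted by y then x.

T0:
  2·area = 24  (B↔C swapped to make it positive)
  edge (12, 18)→(14, 12): d=(2,-6) top-left  bias=+0
  edge (14, 12)→(18, 12): d=(4,0) top-left  bias=+0
  edge (18, 12)→(12, 18): d=(-6,6) right/bottom  bias=-1
    (8,1)@(17, 3): e=[0,-36,60] → ·  [on edge]
    (7,4)@(15, 9): e=[0,-12,36] → ·  [on edge]
    (9,5)@(19, 11): e=[28,-4,0] → ·  [on edge]
    (7,6)@(15, 13): e=[8,4,12] → #
    (8,6)@(17, 13): e=[20,4,0] → ·  [on edge]
    (6,7)@(13, 15): e=[0,12,12] → #  [on edge]
    (7,7)@(15, 15): e=[12,12,0] → ·  [on edge]
    (6,8)@(13, 17): e=[4,20,0] → ·  [on edge]
  covered (2 px):
    · · · · · · · · · ·
    · · · · · · · · · ·
    · · · · · · · · · ·
    · · · · · · · · · ·
    · · · · · · · · · ·
    · · · · · · · · · ·
    · · · · · · · # · ·
    · · · · · · # · · ·
    · · · · · · · · · ·
T1:
  2·area = 34
  edge (20, 8)→(12, 10): d=(-8,2) right/bottom  bias=-1
  edge (12, 10)→(11, 6): d=(-1,-4) top-left  bias=+0
  edge (11, 6)→(20, 8): d=(9,2) right/bottom  bias=-1
    (6,3)@(13, 7): e=[22,7,5] → #
    (7,3)@(15, 7): e=[18,15,1] → #
    (8,3)@(17, 7): e=[14,23,-3] → ·
    (6,4)@(13, 9): e=[6,5,23] → #
    (8,4)@(17, 9): e=[-2,21,15] → ·
    (6,5)@(13, 11): e=[-10,3,41] → ·
    (7,5)@(15, 11): e=[-14,11,37] → ·
  covered (4 px):
    · · · · · · · · · ·
    · · · · · · · · · ·
    · · · · · · · · · ·
    · · · · · · # # · ·
    · · · · · · # # · ·
    · · · · · · · · · ·
    · · · · · · · · · ·
    · · · · · · · · · ·
    · · · · · · · · · ·
T2:
  2·area = 128
  edge (8, 16)→(0, 8): d=(-8,-8) top-left  bias=+0
  edge (0, 8)→(13, 5): d=(13,-3) top-left  bias=+0
  edge (13, 5)→(8, 16): d=(-5,11) right/bottom  bias=-1
    (6,2)@(13, 5): e=[128,0,0] → ·  [on edge]
    (2,3)@(5, 7): e=[48,2,78] → #
    (3,3)@(7, 7): e=[64,8,56] → #
    (4,3)@(9, 7): e=[80,14,34] → #
    (5,3)@(11, 7): e=[96,20,12] → #
    (6,3)@(13, 7): e=[112,26,-10] → ·
    (0,4)@(1, 9): e=[0,16,112] → #  [on edge]
    (1,4)@(3, 9): e=[16,22,90] → #
    (6,4)@(13, 9): e=[96,52,-20] → ·
    (0,5)@(1, 11): e=[-16,42,102] → ·
    (1,5)@(3, 11): e=[0,48,80] → #  [on edge]
    (5,5)@(11, 11): e=[64,72,-8] → ·
    (2,6)@(5, 13): e=[0,80,48] → #  [on edge]
    (3,7)@(7, 15): e=[0,112,16] → #  [on edge]
    (4,8)@(9, 17): e=[0,144,-16] → ·  [on edge]
  covered (18 px):
    · · · · · · · · · ·
    · · · · · · · · · ·
    · · · · · · · · · ·
    · · # # # # · · · ·
    # # # # # # · · · ·
    · # # # # · · · · ·
    · · # # # · · · · ·
    · · · # · · · · · ·
    · · · · · · · · · ·

Answer: [[2,3],[3,3],[4,3],[5,3],[0,4],[1,4],[2,4],[3,4],[4,4],[5,4],[1,5],[2,5],[3,5],[4,5],[2,6],[3,6],[4,6],[3,7]]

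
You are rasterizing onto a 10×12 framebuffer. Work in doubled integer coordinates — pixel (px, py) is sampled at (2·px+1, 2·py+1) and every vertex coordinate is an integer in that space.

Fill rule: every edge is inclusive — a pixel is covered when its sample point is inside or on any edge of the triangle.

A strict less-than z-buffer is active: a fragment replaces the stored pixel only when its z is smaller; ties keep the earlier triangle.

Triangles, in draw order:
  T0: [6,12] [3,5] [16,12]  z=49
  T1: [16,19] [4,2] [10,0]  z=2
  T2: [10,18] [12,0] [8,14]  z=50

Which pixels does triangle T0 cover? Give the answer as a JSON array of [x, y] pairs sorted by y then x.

T0:
  2·area = 70
  edge (6, 12)→(3, 5): d=(-3,-7) inclusive
  edge (3, 5)→(16, 12): d=(13,7) inclusive
  edge (16, 12)→(6, 12): d=(-10,0) inclusive
    (1,2)@(3, 5): e=[0,0,70] → X  [on edge]
    (2,2)@(5, 5): e=[14,-14,70] → .
    (1,3)@(3, 7): e=[-6,26,50] → .
    (2,3)@(5, 7): e=[8,12,50] → X
    (3,3)@(7, 7): e=[22,-2,50] → .
    (2,4)@(5, 9): e=[2,38,30] → X
    (3,4)@(7, 9): e=[16,24,30] → X
    (4,4)@(9, 9): e=[30,10,30] → X
    (5,4)@(11, 9): e=[44,-4,30] → .
    (2,5)@(5, 11): e=[-4,64,10] → .
    (3,5)@(7, 11): e=[10,50,10] → X
    (5,5)@(11, 11): e=[38,22,10] → X
    (4,9)@(9, 19): e=[0,140,-70] → .  [on edge]
  covered (9 px):
    . . . . . . . . . .
    . . . . . . . . . .
    . X . . . . . . . .
    . . X . . . . . . .
    . . X X X . . . . .
    . . . X X X X . . .
    . . . . . . . . . .
    . . . . . . . . . .
    . . . . . . . . . .
    . . . . . . . . . .
    . . . . . . . . . .
    . . . . . . . . . .
T1:
  2·area = 126
  edge (16, 19)→(4, 2): d=(-12,-17) inclusive
  edge (4, 2)→(10, 0): d=(6,-2) inclusive
  edge (10, 0)→(16, 19): d=(6,19) inclusive
    (3,0)@(7, 1): e=[63,0,63] → X  [on edge]
    (4,0)@(9, 1): e=[97,4,25] → X
    (5,0)@(11, 1): e=[131,8,-13] → .
    (0,1)@(1, 3): e=[-63,0,189] → .  [on edge]
    (2,1)@(5, 3): e=[5,8,113] → X
    (5,1)@(11, 3): e=[107,20,-1] → .
    (2,2)@(5, 5): e=[-19,20,125] → .
    (3,2)@(7, 5): e=[15,24,87] → X
    (5,2)@(11, 5): e=[83,32,11] → X
    (6,2)@(13, 5): e=[117,36,-27] → .
    (3,3)@(7, 7): e=[-9,36,99] → .
    (4,3)@(9, 7): e=[25,40,61] → X
  covered (16 px):
    . . . X X . . . . .
    . . X X X . . . . .
    . . . X X X . . . .
    . . . . X X . . . .
    . . . . X X . . . .
    . . . . . X X . . .
    . . . . . . X . . .
    . . . . . . . . . .
    . . . . . . . X . .
    . . . . . . . . . .
    . . . . . . . . . .
    . . . . . . . . . .
T2:
  2·area = 44  (B↔C swapped to make it positive)
  edge (10, 18)→(8, 14): d=(-2,-4) inclusive
  edge (8, 14)→(12, 0): d=(4,-14) inclusive
  edge (12, 0)→(10, 18): d=(-2,18) inclusive
    (5,2)@(11, 5): e=[30,6,8] → X
    (6,2)@(13, 5): e=[38,34,-28] → .
    (5,3)@(11, 7): e=[26,14,4] → X
    (6,3)@(13, 7): e=[34,42,-32] → .
    (5,4)@(11, 9): e=[22,22,0] → X  [on edge]
    (6,4)@(13, 9): e=[30,50,-36] → .
    (4,5)@(9, 11): e=[10,2,32] → X
    (5,5)@(11, 11): e=[18,30,-4] → .
    (4,6)@(9, 13): e=[6,10,28] → X
    (5,6)@(11, 13): e=[14,38,-8] → .
    (4,7)@(9, 15): e=[2,18,24] → X
    (5,7)@(11, 15): e=[10,46,-12] → .
  covered (6 px):
    . . . . . . . . . .
    . . . . . . . . . .
    . . . . . X . . . .
    . . . . . X . . . .
    . . . . . X . . . .
    . . . . X . . . . .
    . . . . X . . . . .
    . . . . X . . . . .
    . . . . . . . . . .
    . . . . . . . . . .
    . . . . . . . . . .
    . . . . . . . . . .

Final: [[1,2],[2,3],[2,4],[3,4],[4,4],[3,5],[4,5],[5,5],[6,5]]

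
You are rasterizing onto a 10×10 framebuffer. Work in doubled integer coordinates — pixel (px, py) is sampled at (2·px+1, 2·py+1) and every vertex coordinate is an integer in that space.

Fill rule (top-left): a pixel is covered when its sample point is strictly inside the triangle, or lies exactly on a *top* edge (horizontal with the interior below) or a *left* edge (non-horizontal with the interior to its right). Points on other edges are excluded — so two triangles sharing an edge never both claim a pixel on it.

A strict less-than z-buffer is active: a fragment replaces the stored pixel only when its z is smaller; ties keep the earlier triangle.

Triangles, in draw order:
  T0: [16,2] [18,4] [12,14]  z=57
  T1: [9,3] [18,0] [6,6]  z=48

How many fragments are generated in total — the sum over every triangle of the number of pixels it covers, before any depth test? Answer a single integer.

T0:
  2·area = 32
  edge (16, 2)→(18, 4): d=(2,2) right/bottom  bias=-1
  edge (18, 4)→(12, 14): d=(-6,10) right/bottom  bias=-1
  edge (12, 14)→(16, 2): d=(4,-12) top-left  bias=+0
    (7,0)@(15, 1): e=[0,48,-16] → ·  [on edge]
    (8,1)@(17, 3): e=[0,16,16] → ·  [on edge]
    (7,2)@(15, 5): e=[8,24,0] → #  [on edge]
    (8,2)@(17, 5): e=[4,4,24] → #
    (9,2)@(19, 5): e=[0,-16,48] → ·  [on edge]
    (7,3)@(15, 7): e=[12,12,8] → #
    (8,3)@(17, 7): e=[8,-8,32] → ·
    (7,4)@(15, 9): e=[16,0,16] → ·  [on edge]
    (6,5)@(13, 11): e=[24,8,0] → #  [on edge]
    (7,5)@(15, 11): e=[20,-12,24] → ·
    (6,6)@(13, 13): e=[28,-4,8] → ·
    (5,8)@(11, 17): e=[40,-8,0] → ·  [on edge]
    (4,9)@(9, 19): e=[48,0,-16] → ·  [on edge]
  covered (4 px):
    · · · · · · · · · ·
    · · · · · · · · · ·
    · · · · · · · # # ·
    · · · · · · · # · ·
    · · · · · · · · · ·
    · · · · · · # · · ·
    · · · · · · · · · ·
    · · · · · · · · · ·
    · · · · · · · · · ·
    · · · · · · · · · ·
T1:
  2·area = 18
  edge (9, 3)→(18, 0): d=(9,-3) top-left  bias=+0
  edge (18, 0)→(6, 6): d=(-12,6) right/bottom  bias=-1
  edge (6, 6)→(9, 3): d=(3,-3) top-left  bias=+0
    (5,0)@(11, 1): e=[-12,30,0] → ·  [on edge]
    (7,0)@(15, 1): e=[0,6,12] → #  [on edge]
    (8,0)@(17, 1): e=[6,-6,18] → ·
    (4,1)@(9, 3): e=[0,18,0] → #  [on edge]
    (5,1)@(11, 3): e=[6,6,6] → #
    (6,1)@(13, 3): e=[12,-6,12] → ·
    (7,1)@(15, 3): e=[18,-18,18] → ·
    (1,2)@(3, 5): e=[0,30,-12] → ·  [on edge]
    (3,2)@(7, 5): e=[12,6,0] → #  [on edge]
    (4,2)@(9, 5): e=[18,-6,6] → ·
    (5,2)@(11, 5): e=[24,-18,12] → ·
    (2,3)@(5, 7): e=[24,-6,0] → ·  [on edge]
    (1,4)@(3, 9): e=[36,-18,0] → ·  [on edge]
    (0,5)@(1, 11): e=[48,-30,0] → ·  [on edge]
  covered (4 px):
    · · · · · · · # · ·
    · · · · # # · · · ·
    · · · # · · · · · ·
    · · · · · · · · · ·
    · · · · · · · · · ·
    · · · · · · · · · ·
    · · · · · · · · · ·
    · · · · · · · · · ·
    · · · · · · · · · ·
    · · · · · · · · · ·

Result: 8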